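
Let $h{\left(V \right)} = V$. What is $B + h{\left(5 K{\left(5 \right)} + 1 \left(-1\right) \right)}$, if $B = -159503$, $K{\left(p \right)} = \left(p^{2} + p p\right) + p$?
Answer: $-159229$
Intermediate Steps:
$K{\left(p \right)} = p + 2 p^{2}$ ($K{\left(p \right)} = \left(p^{2} + p^{2}\right) + p = 2 p^{2} + p = p + 2 p^{2}$)
$B + h{\left(5 K{\left(5 \right)} + 1 \left(-1\right) \right)} = -159503 + \left(5 \cdot 5 \left(1 + 2 \cdot 5\right) + 1 \left(-1\right)\right) = -159503 - \left(1 - 5 \cdot 5 \left(1 + 10\right)\right) = -159503 - \left(1 - 5 \cdot 5 \cdot 11\right) = -159503 + \left(5 \cdot 55 - 1\right) = -159503 + \left(275 - 1\right) = -159503 + 274 = -159229$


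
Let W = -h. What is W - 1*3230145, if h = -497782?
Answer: -2732363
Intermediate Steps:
W = 497782 (W = -1*(-497782) = 497782)
W - 1*3230145 = 497782 - 1*3230145 = 497782 - 3230145 = -2732363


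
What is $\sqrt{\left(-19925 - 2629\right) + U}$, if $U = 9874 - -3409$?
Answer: $i \sqrt{9271} \approx 96.286 i$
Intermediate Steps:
$U = 13283$ ($U = 9874 + 3409 = 13283$)
$\sqrt{\left(-19925 - 2629\right) + U} = \sqrt{\left(-19925 - 2629\right) + 13283} = \sqrt{-22554 + 13283} = \sqrt{-9271} = i \sqrt{9271}$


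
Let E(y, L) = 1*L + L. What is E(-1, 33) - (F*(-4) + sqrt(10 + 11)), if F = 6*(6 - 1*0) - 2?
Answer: 202 - sqrt(21) ≈ 197.42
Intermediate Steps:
F = 34 (F = 6*(6 + 0) - 2 = 6*6 - 2 = 36 - 2 = 34)
E(y, L) = 2*L (E(y, L) = L + L = 2*L)
E(-1, 33) - (F*(-4) + sqrt(10 + 11)) = 2*33 - (34*(-4) + sqrt(10 + 11)) = 66 - (-136 + sqrt(21)) = 66 + (136 - sqrt(21)) = 202 - sqrt(21)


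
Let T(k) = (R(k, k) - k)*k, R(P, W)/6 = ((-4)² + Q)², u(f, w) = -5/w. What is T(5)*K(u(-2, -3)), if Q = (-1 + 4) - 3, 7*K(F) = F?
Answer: 38275/21 ≈ 1822.6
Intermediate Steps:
K(F) = F/7
Q = 0 (Q = 3 - 3 = 0)
R(P, W) = 1536 (R(P, W) = 6*((-4)² + 0)² = 6*(16 + 0)² = 6*16² = 6*256 = 1536)
T(k) = k*(1536 - k) (T(k) = (1536 - k)*k = k*(1536 - k))
T(5)*K(u(-2, -3)) = (5*(1536 - 1*5))*((-5/(-3))/7) = (5*(1536 - 5))*((-5*(-⅓))/7) = (5*1531)*((⅐)*(5/3)) = 7655*(5/21) = 38275/21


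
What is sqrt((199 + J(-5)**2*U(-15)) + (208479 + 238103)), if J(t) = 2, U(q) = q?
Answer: sqrt(446721) ≈ 668.37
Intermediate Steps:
sqrt((199 + J(-5)**2*U(-15)) + (208479 + 238103)) = sqrt((199 + 2**2*(-15)) + (208479 + 238103)) = sqrt((199 + 4*(-15)) + 446582) = sqrt((199 - 60) + 446582) = sqrt(139 + 446582) = sqrt(446721)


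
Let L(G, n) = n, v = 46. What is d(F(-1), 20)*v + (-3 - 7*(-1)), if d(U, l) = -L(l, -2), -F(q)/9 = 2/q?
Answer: 96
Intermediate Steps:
F(q) = -18/q
d(U, l) = 2 (d(U, l) = -1*(-2) = 2)
d(F(-1), 20)*v + (-3 - 7*(-1)) = 2*46 + (-3 - 7*(-1)) = 92 + (-3 + 7) = 92 + 4 = 96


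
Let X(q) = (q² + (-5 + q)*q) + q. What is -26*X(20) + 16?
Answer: -18704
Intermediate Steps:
X(q) = q + q² + q*(-5 + q) (X(q) = (q² + q*(-5 + q)) + q = q + q² + q*(-5 + q))
-26*X(20) + 16 = -52*20*(-2 + 20) + 16 = -52*20*18 + 16 = -26*720 + 16 = -18720 + 16 = -18704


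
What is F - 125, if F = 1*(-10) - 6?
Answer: -141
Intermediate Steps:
F = -16 (F = -10 - 6 = -16)
F - 125 = -16 - 125 = -141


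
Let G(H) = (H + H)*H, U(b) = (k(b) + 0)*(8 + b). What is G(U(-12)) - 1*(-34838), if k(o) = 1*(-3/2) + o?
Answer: 40670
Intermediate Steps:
k(o) = -3/2 + o (k(o) = 1*(-3*1/2) + o = 1*(-3/2) + o = -3/2 + o)
U(b) = (8 + b)*(-3/2 + b) (U(b) = ((-3/2 + b) + 0)*(8 + b) = (-3/2 + b)*(8 + b) = (8 + b)*(-3/2 + b))
G(H) = 2*H**2 (G(H) = (2*H)*H = 2*H**2)
G(U(-12)) - 1*(-34838) = 2*((-3 + 2*(-12))*(8 - 12)/2)**2 - 1*(-34838) = 2*((1/2)*(-3 - 24)*(-4))**2 + 34838 = 2*((1/2)*(-27)*(-4))**2 + 34838 = 2*54**2 + 34838 = 2*2916 + 34838 = 5832 + 34838 = 40670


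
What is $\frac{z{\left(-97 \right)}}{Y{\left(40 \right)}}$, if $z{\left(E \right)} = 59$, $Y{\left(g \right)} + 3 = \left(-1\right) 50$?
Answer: $- \frac{59}{53} \approx -1.1132$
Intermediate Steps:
$Y{\left(g \right)} = -53$ ($Y{\left(g \right)} = -3 - 50 = -53$)
$\frac{z{\left(-97 \right)}}{Y{\left(40 \right)}} = \frac{59}{-53} = 59 \left(- \frac{1}{53}\right) = - \frac{59}{53}$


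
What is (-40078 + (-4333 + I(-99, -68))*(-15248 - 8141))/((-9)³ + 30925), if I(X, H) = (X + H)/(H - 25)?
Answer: 2354352181/702057 ≈ 3353.5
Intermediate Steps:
I(X, H) = (H + X)/(-25 + H)
(-40078 + (-4333 + I(-99, -68))*(-15248 - 8141))/((-9)³ + 30925) = (-40078 + (-4333 + (-68 - 99)/(-25 - 68))*(-15248 - 8141))/((-9)³ + 30925) = (-40078 + (-4333 - 167/(-93))*(-23389))/(-729 + 30925) = (-40078 + (-4333 - 1/93*(-167))*(-23389))/30196 = (-40078 + (-4333 + 167/93)*(-23389))*(1/30196) = (-40078 - 402802/93*(-23389))*(1/30196) = (-40078 + 9421135978/93)*(1/30196) = (9417408724/93)*(1/30196) = 2354352181/702057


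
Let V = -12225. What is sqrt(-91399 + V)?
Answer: 2*I*sqrt(25906) ≈ 321.91*I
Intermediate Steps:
sqrt(-91399 + V) = sqrt(-91399 - 12225) = sqrt(-103624) = 2*I*sqrt(25906)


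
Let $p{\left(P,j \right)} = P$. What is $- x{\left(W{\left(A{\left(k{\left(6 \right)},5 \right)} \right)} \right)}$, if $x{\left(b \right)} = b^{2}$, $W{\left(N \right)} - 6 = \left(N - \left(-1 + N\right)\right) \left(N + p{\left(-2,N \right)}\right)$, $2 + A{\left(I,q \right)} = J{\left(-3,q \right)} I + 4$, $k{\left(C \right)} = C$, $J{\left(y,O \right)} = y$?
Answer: $-144$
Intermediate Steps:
$A{\left(I,q \right)} = 2 - 3 I$ ($A{\left(I,q \right)} = -2 - \left(-4 + 3 I\right) = 2 - 3 I$)
$W{\left(N \right)} = 4 + N$ ($W{\left(N \right)} = 6 + \left(N - \left(-1 + N\right)\right) \left(N - 2\right) = 6 + 1 \left(-2 + N\right) = 6 + \left(-2 + N\right) = 4 + N$)
$- x{\left(W{\left(A{\left(k{\left(6 \right)},5 \right)} \right)} \right)} = - \left(4 + \left(2 - 18\right)\right)^{2} = - \left(4 - 16\right)^{2} = - \left(-12\right)^{2} = \left(-1\right) 144 = -144$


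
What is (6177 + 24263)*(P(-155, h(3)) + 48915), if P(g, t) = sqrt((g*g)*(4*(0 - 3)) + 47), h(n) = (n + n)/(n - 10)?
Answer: 1488972600 + 30440*I*sqrt(288253) ≈ 1.489e+9 + 1.6343e+7*I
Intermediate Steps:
h(n) = 2*n/(-10 + n) (h(n) = (2*n)/(-10 + n) = 2*n/(-10 + n))
P(g, t) = sqrt(47 - 12*g**2) (P(g, t) = sqrt(g**2*(4*(-3)) + 47) = sqrt(g**2*(-12) + 47) = sqrt(-12*g**2 + 47) = sqrt(47 - 12*g**2))
(6177 + 24263)*(P(-155, h(3)) + 48915) = (6177 + 24263)*(sqrt(47 - 12*(-155)**2) + 48915) = 30440*(sqrt(47 - 12*24025) + 48915) = 30440*(sqrt(47 - 288300) + 48915) = 30440*(sqrt(-288253) + 48915) = 30440*(I*sqrt(288253) + 48915) = 30440*(48915 + I*sqrt(288253)) = 1488972600 + 30440*I*sqrt(288253)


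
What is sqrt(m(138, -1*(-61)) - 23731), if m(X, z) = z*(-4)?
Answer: 5*I*sqrt(959) ≈ 154.84*I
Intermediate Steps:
m(X, z) = -4*z
sqrt(m(138, -1*(-61)) - 23731) = sqrt(-(-4)*(-61) - 23731) = sqrt(-4*61 - 23731) = sqrt(-244 - 23731) = sqrt(-23975) = 5*I*sqrt(959)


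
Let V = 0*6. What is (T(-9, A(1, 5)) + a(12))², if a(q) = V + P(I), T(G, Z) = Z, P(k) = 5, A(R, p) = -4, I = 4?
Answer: 1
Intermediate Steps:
V = 0
a(q) = 5 (a(q) = 0 + 5 = 5)
(T(-9, A(1, 5)) + a(12))² = (-4 + 5)² = 1² = 1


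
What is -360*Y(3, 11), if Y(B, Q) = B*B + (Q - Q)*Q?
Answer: -3240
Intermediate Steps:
Y(B, Q) = B**2 (Y(B, Q) = B**2 + 0*Q = B**2 + 0 = B**2)
-360*Y(3, 11) = -360*3**2 = -360*9 = -3240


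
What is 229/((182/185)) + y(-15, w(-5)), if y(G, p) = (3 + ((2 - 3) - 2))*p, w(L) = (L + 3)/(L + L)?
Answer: 42365/182 ≈ 232.77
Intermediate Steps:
w(L) = (3 + L)/(2*L) (w(L) = (3 + L)/((2*L)) = (3 + L)*(1/(2*L)) = (3 + L)/(2*L))
y(G, p) = 0 (y(G, p) = (3 + (-1 - 2))*p = (3 - 3)*p = 0*p = 0)
229/((182/185)) + y(-15, w(-5)) = 229/((182/185)) + 0 = 229/((182*(1/185))) + 0 = 229/(182/185) + 0 = 229*(185/182) + 0 = 42365/182 + 0 = 42365/182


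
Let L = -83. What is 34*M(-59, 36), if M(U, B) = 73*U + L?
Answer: -149260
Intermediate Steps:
M(U, B) = -83 + 73*U (M(U, B) = 73*U - 83 = -83 + 73*U)
34*M(-59, 36) = 34*(-83 + 73*(-59)) = 34*(-83 - 4307) = 34*(-4390) = -149260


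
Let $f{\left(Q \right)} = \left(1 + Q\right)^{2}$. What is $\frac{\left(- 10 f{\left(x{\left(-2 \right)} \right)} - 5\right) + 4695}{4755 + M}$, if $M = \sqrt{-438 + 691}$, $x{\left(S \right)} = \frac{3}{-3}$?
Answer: $\frac{11150475}{11304886} - \frac{2345 \sqrt{253}}{11304886} \approx 0.98304$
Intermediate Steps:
$x{\left(S \right)} = -1$ ($x{\left(S \right)} = 3 \left(- \frac{1}{3}\right) = -1$)
$M = \sqrt{253} \approx 15.906$
$\frac{\left(- 10 f{\left(x{\left(-2 \right)} \right)} - 5\right) + 4695}{4755 + M} = \frac{\left(- 10 \left(1 - 1\right)^{2} - 5\right) + 4695}{4755 + \sqrt{253}} = \frac{\left(- 10 \cdot 0^{2} - 5\right) + 4695}{4755 + \sqrt{253}} = \frac{\left(\left(-10\right) 0 - 5\right) + 4695}{4755 + \sqrt{253}} = \frac{\left(0 - 5\right) + 4695}{4755 + \sqrt{253}} = \frac{-5 + 4695}{4755 + \sqrt{253}} = \frac{4690}{4755 + \sqrt{253}}$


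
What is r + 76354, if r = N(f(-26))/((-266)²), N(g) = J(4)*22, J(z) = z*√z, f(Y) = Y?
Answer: 1350625950/17689 ≈ 76354.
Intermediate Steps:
J(z) = z^(3/2)
N(g) = 176 (N(g) = 4^(3/2)*22 = 8*22 = 176)
r = 44/17689 (r = 176/((-266)²) = 176/70756 = 176*(1/70756) = 44/17689 ≈ 0.0024874)
r + 76354 = 44/17689 + 76354 = 1350625950/17689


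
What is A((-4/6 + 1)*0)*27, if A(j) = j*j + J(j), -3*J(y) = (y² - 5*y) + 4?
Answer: -36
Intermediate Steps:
J(y) = -4/3 - y²/3 + 5*y/3 (J(y) = -((y² - 5*y) + 4)/3 = -(4 + y² - 5*y)/3 = -4/3 - y²/3 + 5*y/3)
A(j) = -4/3 + 2*j²/3 + 5*j/3 (A(j) = j*j + (-4/3 - j²/3 + 5*j/3) = j² + (-4/3 - j²/3 + 5*j/3) = -4/3 + 2*j²/3 + 5*j/3)
A((-4/6 + 1)*0)*27 = (-4/3 + 2*((-4/6 + 1)*0)²/3 + 5*((-4/6 + 1)*0)/3)*27 = (-4/3 + 2*((-4*⅙ + 1)*0)²/3 + 5*((-4*⅙ + 1)*0)/3)*27 = (-4/3 + 2*((-⅔ + 1)*0)²/3 + 5*((-⅔ + 1)*0)/3)*27 = (-4/3 + 2*((⅓)*0)²/3 + 5*((⅓)*0)/3)*27 = (-4/3 + (⅔)*0² + (5/3)*0)*27 = (-4/3 + (⅔)*0 + 0)*27 = (-4/3 + 0 + 0)*27 = -4/3*27 = -36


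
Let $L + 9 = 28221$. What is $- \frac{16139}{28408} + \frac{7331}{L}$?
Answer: $- \frac{61763605}{200361624} \approx -0.30826$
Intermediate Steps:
$L = 28212$ ($L = -9 + 28221 = 28212$)
$- \frac{16139}{28408} + \frac{7331}{L} = - \frac{16139}{28408} + \frac{7331}{28212} = - \frac{61763605}{200361624}$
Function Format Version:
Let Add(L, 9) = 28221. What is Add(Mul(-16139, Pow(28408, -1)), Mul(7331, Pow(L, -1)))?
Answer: Rational(-61763605, 200361624) ≈ -0.30826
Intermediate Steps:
L = 28212 (L = Add(-9, 28221) = 28212)
Add(Mul(-16139, Pow(28408, -1)), Mul(7331, Pow(L, -1))) = Add(Mul(-16139, Pow(28408, -1)), Mul(7331, Pow(28212, -1))) = Add(Mul(-16139, Rational(1, 28408)), Mul(7331, Rational(1, 28212))) = Add(Rational(-16139, 28408), Rational(7331, 28212)) = Rational(-61763605, 200361624)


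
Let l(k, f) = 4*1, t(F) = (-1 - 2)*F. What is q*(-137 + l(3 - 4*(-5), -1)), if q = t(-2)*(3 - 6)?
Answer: 2394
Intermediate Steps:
t(F) = -3*F
q = -18 (q = (-3*(-2))*(3 - 6) = 6*(-3) = -18)
l(k, f) = 4
q*(-137 + l(3 - 4*(-5), -1)) = -18*(-137 + 4) = -18*(-133) = 2394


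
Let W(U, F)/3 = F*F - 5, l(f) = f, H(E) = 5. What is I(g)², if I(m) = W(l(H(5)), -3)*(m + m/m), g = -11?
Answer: 14400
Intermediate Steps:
W(U, F) = -15 + 3*F² (W(U, F) = 3*(F*F - 5) = 3*(F² - 5) = 3*(-5 + F²) = -15 + 3*F²)
I(m) = 12 + 12*m (I(m) = (-15 + 3*(-3)²)*(m + m/m) = (-15 + 3*9)*(m + 1) = (-15 + 27)*(1 + m) = 12*(1 + m) = 12 + 12*m)
I(g)² = (12 + 12*(-11))² = (12 - 132)² = (-120)² = 14400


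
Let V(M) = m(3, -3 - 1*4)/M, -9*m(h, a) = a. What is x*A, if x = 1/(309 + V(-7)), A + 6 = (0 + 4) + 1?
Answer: -9/2780 ≈ -0.0032374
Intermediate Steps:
m(h, a) = -a/9
A = -1 (A = -6 + ((0 + 4) + 1) = -6 + (4 + 1) = -6 + 5 = -1)
V(M) = 7/(9*M) (V(M) = (-(-3 - 1*4)/9)/M = (-(-3 - 4)/9)/M = (-1/9*(-7))/M = 7/(9*M))
x = 9/2780 (x = 1/(309 + (7/9)/(-7)) = 1/(309 + (7/9)*(-1/7)) = 1/(309 - 1/9) = 1/(2780/9) = 9/2780 ≈ 0.0032374)
x*A = (9/2780)*(-1) = -9/2780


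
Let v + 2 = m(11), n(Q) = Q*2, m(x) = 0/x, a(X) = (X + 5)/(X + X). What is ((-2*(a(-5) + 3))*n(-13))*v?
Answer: -312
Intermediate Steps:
a(X) = (5 + X)/(2*X) (a(X) = (5 + X)/((2*X)) = (5 + X)*(1/(2*X)) = (5 + X)/(2*X))
m(x) = 0
n(Q) = 2*Q
v = -2 (v = -2 + 0 = -2)
((-2*(a(-5) + 3))*n(-13))*v = ((-2*((½)*(5 - 5)/(-5) + 3))*(2*(-13)))*(-2) = (-2*((½)*(-⅕)*0 + 3)*(-26))*(-2) = (-2*(0 + 3)*(-26))*(-2) = (-2*3*(-26))*(-2) = -6*(-26)*(-2) = 156*(-2) = -312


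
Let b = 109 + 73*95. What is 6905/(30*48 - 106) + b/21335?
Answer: 156714871/28460890 ≈ 5.5063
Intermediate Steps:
b = 7044 (b = 109 + 6935 = 7044)
6905/(30*48 - 106) + b/21335 = 6905/(30*48 - 106) + 7044/21335 = 6905/(1440 - 106) + 7044*(1/21335) = 6905/1334 + 7044/21335 = 156714871/28460890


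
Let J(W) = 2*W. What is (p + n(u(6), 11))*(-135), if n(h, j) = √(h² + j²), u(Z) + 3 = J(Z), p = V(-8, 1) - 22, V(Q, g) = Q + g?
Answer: 3915 - 135*√202 ≈ 1996.3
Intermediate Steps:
p = -29 (p = (-8 + 1) - 22 = -7 - 22 = -29)
u(Z) = -3 + 2*Z
(p + n(u(6), 11))*(-135) = (-29 + √((-3 + 2*6)² + 11²))*(-135) = (-29 + √((-3 + 12)² + 121))*(-135) = (-29 + √(9² + 121))*(-135) = (-29 + √(81 + 121))*(-135) = (-29 + √202)*(-135) = 3915 - 135*√202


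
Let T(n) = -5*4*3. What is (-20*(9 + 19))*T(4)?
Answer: 33600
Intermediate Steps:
T(n) = -60 (T(n) = -20*3 = -60)
(-20*(9 + 19))*T(4) = -20*(9 + 19)*(-60) = -20*28*(-60) = -560*(-60) = 33600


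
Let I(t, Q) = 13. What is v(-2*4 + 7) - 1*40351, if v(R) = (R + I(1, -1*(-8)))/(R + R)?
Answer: -40357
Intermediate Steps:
v(R) = (13 + R)/(2*R) (v(R) = (R + 13)/(R + R) = (13 + R)/((2*R)) = (13 + R)*(1/(2*R)) = (13 + R)/(2*R))
v(-2*4 + 7) - 1*40351 = (13 + (-2*4 + 7))/(2*(-2*4 + 7)) - 1*40351 = (13 + (-8 + 7))/(2*(-8 + 7)) - 40351 = (½)*(13 - 1)/(-1) - 40351 = (½)*(-1)*12 - 40351 = -6 - 40351 = -40357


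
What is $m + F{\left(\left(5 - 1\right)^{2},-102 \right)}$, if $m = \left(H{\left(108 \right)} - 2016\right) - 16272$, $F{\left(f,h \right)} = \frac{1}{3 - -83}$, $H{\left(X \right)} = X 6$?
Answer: $- \frac{1517039}{86} \approx -17640.0$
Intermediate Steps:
$H{\left(X \right)} = 6 X$
$F{\left(f,h \right)} = \frac{1}{86}$ ($F{\left(f,h \right)} = \frac{1}{3 + 83} = \frac{1}{86}$)
$m = -17640$ ($m = \left(6 \cdot 108 - 2016\right) - 16272 = \left(648 - 2016\right) - 16272 = -1368 - 16272 = -17640$)
$m + F{\left(\left(5 - 1\right)^{2},-102 \right)} = -17640 + \frac{1}{86} = - \frac{1517039}{86}$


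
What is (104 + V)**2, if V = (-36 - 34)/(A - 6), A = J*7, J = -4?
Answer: 3250809/289 ≈ 11248.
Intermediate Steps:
A = -28 (A = -4*7 = -28)
V = 35/17 (V = (-36 - 34)/(-28 - 6) = -70/(-34) = -70*(-1/34) = 35/17 ≈ 2.0588)
(104 + V)**2 = (104 + 35/17)**2 = (1803/17)**2 = 3250809/289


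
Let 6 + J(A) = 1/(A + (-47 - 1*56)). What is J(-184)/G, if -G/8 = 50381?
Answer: 1723/115674776 ≈ 1.4895e-5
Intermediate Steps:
G = -403048 (G = -8*50381 = -403048)
J(A) = -6 + 1/(-103 + A) (J(A) = -6 + 1/(A + (-47 - 1*56)) = -6 + 1/(A + (-47 - 56)) = -6 + 1/(A - 103) = -6 + 1/(-103 + A))
J(-184)/G = ((619 - 6*(-184))/(-103 - 184))/(-403048) = ((619 + 1104)/(-287))*(-1/403048) = -1/287*1723*(-1/403048) = -1723/287*(-1/403048) = 1723/115674776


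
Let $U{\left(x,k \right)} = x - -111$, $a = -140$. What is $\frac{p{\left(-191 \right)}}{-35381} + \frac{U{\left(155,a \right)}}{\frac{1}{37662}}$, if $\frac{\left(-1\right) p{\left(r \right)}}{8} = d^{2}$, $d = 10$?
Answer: $\frac{354450113852}{35381} \approx 1.0018 \cdot 10^{7}$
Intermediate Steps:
$U{\left(x,k \right)} = 111 + x$ ($U{\left(x,k \right)} = x + 111 = 111 + x$)
$p{\left(r \right)} = -800$ ($p{\left(r \right)} = - 8 \cdot 10^{2} = \left(-8\right) 100 = -800$)
$\frac{p{\left(-191 \right)}}{-35381} + \frac{U{\left(155,a \right)}}{\frac{1}{37662}} = - \frac{800}{-35381} + \frac{111 + 155}{\frac{1}{37662}} = \left(-800\right) \left(- \frac{1}{35381}\right) + 266 \frac{1}{\frac{1}{37662}} = \frac{800}{35381} + 266 \cdot 37662 = \frac{800}{35381} + 10018092 = \frac{354450113852}{35381}$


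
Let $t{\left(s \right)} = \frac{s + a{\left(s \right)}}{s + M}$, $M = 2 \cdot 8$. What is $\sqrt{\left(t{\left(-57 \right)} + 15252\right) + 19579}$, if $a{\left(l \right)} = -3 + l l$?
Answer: $\frac{\sqrt{58420162}}{41} \approx 186.42$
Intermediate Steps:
$M = 16$
$a{\left(l \right)} = -3 + l^{2}$
$t{\left(s \right)} = \frac{-3 + s + s^{2}}{16 + s}$ ($t{\left(s \right)} = \frac{s + \left(-3 + s^{2}\right)}{s + 16} = \frac{-3 + s + s^{2}}{16 + s}$)
$\sqrt{\left(t{\left(-57 \right)} + 15252\right) + 19579} = \sqrt{\left(\frac{-3 - 57 + \left(-57\right)^{2}}{16 - 57} + 15252\right) + 19579} = \sqrt{\left(\frac{-3 - 57 + 3249}{-41} + 15252\right) + 19579} = \sqrt{\left(\left(- \frac{1}{41}\right) 3189 + 15252\right) + 19579} = \sqrt{\left(- \frac{3189}{41} + 15252\right) + 19579} = \sqrt{\frac{622143}{41} + 19579} = \sqrt{\frac{1424882}{41}} = \frac{\sqrt{58420162}}{41}$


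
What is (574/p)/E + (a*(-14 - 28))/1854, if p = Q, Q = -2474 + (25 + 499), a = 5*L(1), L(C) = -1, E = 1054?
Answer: 3986563/35282650 ≈ 0.11299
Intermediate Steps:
a = -5 (a = 5*(-1) = -5)
Q = -1950 (Q = -2474 + 524 = -1950)
p = -1950
(574/p)/E + (a*(-14 - 28))/1854 = (574/(-1950))/1054 - 5*(-14 - 28)/1854 = (574*(-1/1950))*(1/1054) - 5*(-42)*(1/1854) = -287/975*1/1054 + 210*(1/1854) = -287/1027650 + 35/309 = 3986563/35282650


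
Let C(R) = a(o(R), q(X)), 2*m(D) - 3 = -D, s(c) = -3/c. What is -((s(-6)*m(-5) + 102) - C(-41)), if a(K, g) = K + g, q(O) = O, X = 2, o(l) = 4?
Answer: -98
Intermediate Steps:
m(D) = 3/2 - D/2 (m(D) = 3/2 + (-D)/2 = 3/2 - D/2)
C(R) = 6 (C(R) = 4 + 2 = 6)
-((s(-6)*m(-5) + 102) - C(-41)) = -(((-3/(-6))*(3/2 - ½*(-5)) + 102) - 1*6) = -(((-3*(-⅙))*(3/2 + 5/2) + 102) - 6) = -(((½)*4 + 102) - 6) = -((2 + 102) - 6) = -(104 - 6) = -1*98 = -98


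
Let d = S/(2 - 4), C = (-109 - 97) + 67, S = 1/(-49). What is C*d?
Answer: -139/98 ≈ -1.4184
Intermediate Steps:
S = -1/49 ≈ -0.020408
C = -139 (C = -206 + 67 = -139)
d = 1/98 (d = -1/49/(2 - 4) = -1/49/(-2) = -1/2*(-1/49) = 1/98 ≈ 0.010204)
C*d = -139*1/98 = -139/98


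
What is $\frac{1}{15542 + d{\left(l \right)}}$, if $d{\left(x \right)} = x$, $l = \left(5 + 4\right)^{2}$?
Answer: $\frac{1}{15623} \approx 6.4008 \cdot 10^{-5}$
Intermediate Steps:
$l = 81$ ($l = 9^{2} = 81$)
$\frac{1}{15542 + d{\left(l \right)}} = \frac{1}{15542 + 81} = \frac{1}{15623}$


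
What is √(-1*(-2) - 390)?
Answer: 2*I*√97 ≈ 19.698*I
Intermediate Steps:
√(-1*(-2) - 390) = √(2 - 390) = √(-388) = 2*I*√97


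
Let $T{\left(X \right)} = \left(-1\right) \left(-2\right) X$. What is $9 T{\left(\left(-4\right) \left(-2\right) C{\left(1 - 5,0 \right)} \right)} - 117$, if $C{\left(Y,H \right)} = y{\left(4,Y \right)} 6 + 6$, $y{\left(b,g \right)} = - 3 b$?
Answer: $-9621$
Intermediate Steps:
$C{\left(Y,H \right)} = -66$ ($C{\left(Y,H \right)} = \left(-3\right) 4 \cdot 6 + 6 = \left(-12\right) 6 + 6 = -72 + 6 = -66$)
$T{\left(X \right)} = 2 X$
$9 T{\left(\left(-4\right) \left(-2\right) C{\left(1 - 5,0 \right)} \right)} - 117 = 9 \cdot 2 \left(-4\right) \left(-2\right) \left(-66\right) - 117 = 9 \cdot 2 \cdot 8 \left(-66\right) - 117 = 9 \cdot 2 \left(-528\right) - 117 = 9 \left(-1056\right) - 117 = -9504 - 117 = -9621$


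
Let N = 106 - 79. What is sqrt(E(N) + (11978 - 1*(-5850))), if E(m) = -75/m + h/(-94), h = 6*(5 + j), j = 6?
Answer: 2*sqrt(88592321)/141 ≈ 133.51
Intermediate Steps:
h = 66 (h = 6*(5 + 6) = 6*11 = 66)
N = 27
E(m) = -33/47 - 75/m (E(m) = -75/m + 66/(-94) = -75/m + 66*(-1/94) = -75/m - 33/47 = -33/47 - 75/m)
sqrt(E(N) + (11978 - 1*(-5850))) = sqrt((-33/47 - 75/27) + (11978 - 1*(-5850))) = sqrt((-33/47 - 75*1/27) + (11978 + 5850)) = sqrt((-33/47 - 25/9) + 17828) = sqrt(-1472/423 + 17828) = sqrt(7539772/423) = 2*sqrt(88592321)/141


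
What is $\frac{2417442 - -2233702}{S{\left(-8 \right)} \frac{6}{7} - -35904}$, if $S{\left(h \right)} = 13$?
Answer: $\frac{16279004}{125703} \approx 129.5$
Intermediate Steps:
$\frac{2417442 - -2233702}{S{\left(-8 \right)} \frac{6}{7} - -35904} = \frac{2417442 - -2233702}{13 \cdot \frac{6}{7} - -35904} = \frac{2417442 + 2233702}{13 \cdot 6 \cdot \frac{1}{7} + 35904} = \frac{4651144}{13 \cdot \frac{6}{7} + 35904} = \frac{4651144}{\frac{78}{7} + 35904} = \frac{4651144}{\frac{251406}{7}} = 4651144 \cdot \frac{7}{251406} = \frac{16279004}{125703}$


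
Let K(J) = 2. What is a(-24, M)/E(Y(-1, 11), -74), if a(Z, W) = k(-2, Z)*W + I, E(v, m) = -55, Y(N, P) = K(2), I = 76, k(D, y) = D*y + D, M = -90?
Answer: 4064/55 ≈ 73.891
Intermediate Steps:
k(D, y) = D + D*y
Y(N, P) = 2
a(Z, W) = 76 + W*(-2 - 2*Z) (a(Z, W) = (-2*(1 + Z))*W + 76 = (-2 - 2*Z)*W + 76 = W*(-2 - 2*Z) + 76 = 76 + W*(-2 - 2*Z))
a(-24, M)/E(Y(-1, 11), -74) = (76 - 2*(-90) - 2*(-90)*(-24))/(-55) = (76 + 180 - 4320)*(-1/55) = -4064*(-1/55) = 4064/55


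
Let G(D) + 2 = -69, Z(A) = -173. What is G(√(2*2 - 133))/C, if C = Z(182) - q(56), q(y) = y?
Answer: 71/229 ≈ 0.31004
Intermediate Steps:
G(D) = -71 (G(D) = -2 - 69 = -71)
C = -229 (C = -173 - 1*56 = -173 - 56 = -229)
G(√(2*2 - 133))/C = -71/(-229) = -71*(-1/229) = 71/229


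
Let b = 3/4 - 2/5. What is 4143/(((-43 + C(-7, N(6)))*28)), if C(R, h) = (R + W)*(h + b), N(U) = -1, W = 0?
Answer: -20715/5383 ≈ -3.8482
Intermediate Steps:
b = 7/20 (b = 3*(¼) - 2*⅕ = ¾ - ⅖ = 7/20 ≈ 0.35000)
C(R, h) = R*(7/20 + h) (C(R, h) = (R + 0)*(h + 7/20) = R*(7/20 + h))
4143/(((-43 + C(-7, N(6)))*28)) = 4143/(((-43 + (1/20)*(-7)*(7 + 20*(-1)))*28)) = 4143/(((-43 + (1/20)*(-7)*(7 - 20))*28)) = 4143/(((-43 + (1/20)*(-7)*(-13))*28)) = 4143/(((-43 + 91/20)*28)) = 4143/((-769/20*28)) = 4143/(-5383/5) = 4143*(-5/5383) = -20715/5383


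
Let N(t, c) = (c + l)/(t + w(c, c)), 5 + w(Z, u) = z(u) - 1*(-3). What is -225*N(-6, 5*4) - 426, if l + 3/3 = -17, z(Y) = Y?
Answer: -927/2 ≈ -463.50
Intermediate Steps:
l = -18 (l = -1 - 17 = -18)
w(Z, u) = -2 + u (w(Z, u) = -5 + (u - 1*(-3)) = -5 + (u + 3) = -5 + (3 + u) = -2 + u)
N(t, c) = (-18 + c)/(-2 + c + t) (N(t, c) = (c - 18)/(t + (-2 + c)) = (-18 + c)/(-2 + c + t))
-225*N(-6, 5*4) - 426 = -225*(-18 + 5*4)/(-2 + 5*4 - 6) - 426 = -225*(-18 + 20)/(-2 + 20 - 6) - 426 = -225*2/12 - 426 = -75*2/4 - 426 = -225*⅙ - 426 = -75/2 - 426 = -927/2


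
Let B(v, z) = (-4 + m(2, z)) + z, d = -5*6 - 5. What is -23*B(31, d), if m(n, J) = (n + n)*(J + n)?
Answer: 3933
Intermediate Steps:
m(n, J) = 2*n*(J + n) (m(n, J) = (2*n)*(J + n) = 2*n*(J + n))
d = -35 (d = -30 - 5 = -35)
B(v, z) = 4 + 5*z (B(v, z) = (-4 + 2*2*(z + 2)) + z = (-4 + 2*2*(2 + z)) + z = (-4 + (8 + 4*z)) + z = (4 + 4*z) + z = 4 + 5*z)
-23*B(31, d) = -23*(4 + 5*(-35)) = -23*(4 - 175) = -23*(-171) = 3933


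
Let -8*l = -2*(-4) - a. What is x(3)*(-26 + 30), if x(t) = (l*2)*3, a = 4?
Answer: -12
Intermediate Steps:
l = -½ (l = -(-2*(-4) - 1*4)/8 = -(8 - 4)/8 = -⅛*4 = -½ ≈ -0.50000)
x(t) = -3 (x(t) = -½*2*3 = -1*3 = -3)
x(3)*(-26 + 30) = -3*(-26 + 30) = -3*4 = -12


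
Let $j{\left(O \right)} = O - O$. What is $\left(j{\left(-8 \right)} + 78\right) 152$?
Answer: $11856$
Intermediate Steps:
$j{\left(O \right)} = 0$
$\left(j{\left(-8 \right)} + 78\right) 152 = \left(0 + 78\right) 152 = 78 \cdot 152 = 11856$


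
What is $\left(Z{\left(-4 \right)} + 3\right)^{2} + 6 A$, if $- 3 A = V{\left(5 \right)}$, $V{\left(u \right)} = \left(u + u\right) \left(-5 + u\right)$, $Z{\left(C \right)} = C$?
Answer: $1$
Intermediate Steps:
$V{\left(u \right)} = 2 u \left(-5 + u\right)$
$A = 0$ ($A = - \frac{2 \cdot 5 \left(-5 + 5\right)}{3} = - \frac{2 \cdot 5 \cdot 0}{3} = \left(- \frac{1}{3}\right) 0 = 0$)
$\left(Z{\left(-4 \right)} + 3\right)^{2} + 6 A = \left(-4 + 3\right)^{2} + 6 \cdot 0 = \left(-1\right)^{2} + 0 = 1 + 0 = 1$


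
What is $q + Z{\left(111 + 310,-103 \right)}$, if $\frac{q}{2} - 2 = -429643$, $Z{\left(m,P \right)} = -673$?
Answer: $-859955$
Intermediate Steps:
$q = -859282$ ($q = 4 + 2 \left(-429643\right) = 4 - 859286 = -859282$)
$q + Z{\left(111 + 310,-103 \right)} = -859282 - 673 = -859955$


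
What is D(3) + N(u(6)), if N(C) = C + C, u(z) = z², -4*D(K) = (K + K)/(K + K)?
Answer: 287/4 ≈ 71.750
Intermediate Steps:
D(K) = -¼ (D(K) = -(K + K)/(4*(K + K)) = -2*K/(4*(2*K)) = -2*K*1/(2*K)/4 = -¼*1 = -¼)
N(C) = 2*C
D(3) + N(u(6)) = -¼ + 2*6² = -¼ + 2*36 = -¼ + 72 = 287/4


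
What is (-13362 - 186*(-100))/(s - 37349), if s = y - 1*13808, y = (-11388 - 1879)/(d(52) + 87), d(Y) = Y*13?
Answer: -1998297/19523029 ≈ -0.10236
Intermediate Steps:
d(Y) = 13*Y
y = -13267/763 (y = (-11388 - 1879)/(13*52 + 87) = -13267/(676 + 87) = -13267/763 ≈ -17.388)
s = -10548771/763 (s = -13267/763 - 1*13808 = -13267/763 - 13808 = -10548771/763 ≈ -13825.)
(-13362 - 186*(-100))/(s - 37349) = (-13362 - 186*(-100))/(-10548771/763 - 37349) = (-13362 + 18600)/(-39046058/763) = 5238*(-763/39046058) = -1998297/19523029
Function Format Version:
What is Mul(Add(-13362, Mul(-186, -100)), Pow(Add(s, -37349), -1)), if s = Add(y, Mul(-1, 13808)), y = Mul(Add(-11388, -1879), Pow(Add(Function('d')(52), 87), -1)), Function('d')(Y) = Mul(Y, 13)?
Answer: Rational(-1998297, 19523029) ≈ -0.10236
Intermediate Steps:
Function('d')(Y) = Mul(13, Y)
y = Rational(-13267, 763) (y = Mul(Add(-11388, -1879), Pow(Add(Mul(13, 52), 87), -1)) = Mul(-13267, Pow(Add(676, 87), -1)) = Mul(-13267, Pow(763, -1)) = Mul(-13267, Rational(1, 763)) = Rational(-13267, 763) ≈ -17.388)
s = Rational(-10548771, 763) (s = Add(Rational(-13267, 763), Mul(-1, 13808)) = Add(Rational(-13267, 763), -13808) = Rational(-10548771, 763) ≈ -13825.)
Mul(Add(-13362, Mul(-186, -100)), Pow(Add(s, -37349), -1)) = Mul(Add(-13362, Mul(-186, -100)), Pow(Add(Rational(-10548771, 763), -37349), -1)) = Mul(Add(-13362, 18600), Pow(Rational(-39046058, 763), -1)) = Mul(5238, Rational(-763, 39046058)) = Rational(-1998297, 19523029)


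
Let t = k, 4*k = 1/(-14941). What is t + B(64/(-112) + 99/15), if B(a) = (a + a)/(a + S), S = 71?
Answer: 1576107/10070234 ≈ 0.15651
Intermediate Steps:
k = -1/59764 (k = (1/4)/(-14941) = (1/4)*(-1/14941) = -1/59764 ≈ -1.6732e-5)
B(a) = 2*a/(71 + a) (B(a) = (a + a)/(a + 71) = (2*a)/(71 + a) = 2*a/(71 + a))
t = -1/59764 ≈ -1.6732e-5
t + B(64/(-112) + 99/15) = -1/59764 + 2*(64/(-112) + 99/15)/(71 + (64/(-112) + 99/15)) = -1/59764 + 2*(64*(-1/112) + 99*(1/15))/(71 + (64*(-1/112) + 99*(1/15))) = -1/59764 + 2*(-4/7 + 33/5)/(71 + (-4/7 + 33/5)) = -1/59764 + 2*(211/35)/(71 + 211/35) = -1/59764 + 2*(211/35)/(2696/35) = -1/59764 + 2*(211/35)*(35/2696) = -1/59764 + 211/1348 = 1576107/10070234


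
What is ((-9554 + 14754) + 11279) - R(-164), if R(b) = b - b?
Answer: 16479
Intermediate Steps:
R(b) = 0
((-9554 + 14754) + 11279) - R(-164) = ((-9554 + 14754) + 11279) - 1*0 = (5200 + 11279) + 0 = 16479 + 0 = 16479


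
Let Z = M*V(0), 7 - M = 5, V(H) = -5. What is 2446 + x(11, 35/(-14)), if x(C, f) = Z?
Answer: 2436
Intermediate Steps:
M = 2 (M = 7 - 1*5 = 7 - 5 = 2)
Z = -10 (Z = 2*(-5) = -10)
x(C, f) = -10
2446 + x(11, 35/(-14)) = 2446 - 10 = 2436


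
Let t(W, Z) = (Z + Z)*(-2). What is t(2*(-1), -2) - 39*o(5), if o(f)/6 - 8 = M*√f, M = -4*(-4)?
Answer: -1864 - 3744*√5 ≈ -10236.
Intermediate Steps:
t(W, Z) = -4*Z (t(W, Z) = (2*Z)*(-2) = -4*Z)
M = 16
o(f) = 48 + 96*√f (o(f) = 48 + 6*(16*√f) = 48 + 96*√f)
t(2*(-1), -2) - 39*o(5) = -4*(-2) - 39*(48 + 96*√5) = 8 + (-1872 - 3744*√5) = -1864 - 3744*√5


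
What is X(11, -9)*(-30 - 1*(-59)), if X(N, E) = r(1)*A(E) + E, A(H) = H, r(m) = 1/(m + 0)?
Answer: -522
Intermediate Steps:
r(m) = 1/m
X(N, E) = 2*E (X(N, E) = E/1 + E = 1*E + E = E + E = 2*E)
X(11, -9)*(-30 - 1*(-59)) = (2*(-9))*(-30 - 1*(-59)) = -18*(-30 + 59) = -18*29 = -522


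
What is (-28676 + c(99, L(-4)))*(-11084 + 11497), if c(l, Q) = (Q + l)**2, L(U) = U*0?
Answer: -7795375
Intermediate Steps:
L(U) = 0
(-28676 + c(99, L(-4)))*(-11084 + 11497) = (-28676 + (0 + 99)**2)*(-11084 + 11497) = (-28676 + 99**2)*413 = (-28676 + 9801)*413 = -18875*413 = -7795375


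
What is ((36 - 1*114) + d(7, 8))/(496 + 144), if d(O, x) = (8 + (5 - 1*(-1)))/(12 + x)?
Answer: -773/6400 ≈ -0.12078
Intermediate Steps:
d(O, x) = 14/(12 + x) (d(O, x) = (8 + (5 + 1))/(12 + x) = (8 + 6)/(12 + x) = 14/(12 + x))
((36 - 1*114) + d(7, 8))/(496 + 144) = ((36 - 1*114) + 14/(12 + 8))/(496 + 144) = ((36 - 114) + 14/20)/640 = (-78 + 14*(1/20))*(1/640) = (-78 + 7/10)*(1/640) = -773/10*1/640 = -773/6400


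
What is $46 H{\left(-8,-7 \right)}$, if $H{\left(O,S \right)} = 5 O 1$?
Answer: $-1840$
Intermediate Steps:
$H{\left(O,S \right)} = 5 O$
$46 H{\left(-8,-7 \right)} = 46 \cdot 5 \left(-8\right) = 46 \left(-40\right) = -1840$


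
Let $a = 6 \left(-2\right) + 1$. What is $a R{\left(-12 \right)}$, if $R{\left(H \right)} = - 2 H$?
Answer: $-264$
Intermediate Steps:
$a = -11$ ($a = -12 + 1 = -11$)
$a R{\left(-12 \right)} = - 11 \left(\left(-2\right) \left(-12\right)\right) = \left(-11\right) 24 = -264$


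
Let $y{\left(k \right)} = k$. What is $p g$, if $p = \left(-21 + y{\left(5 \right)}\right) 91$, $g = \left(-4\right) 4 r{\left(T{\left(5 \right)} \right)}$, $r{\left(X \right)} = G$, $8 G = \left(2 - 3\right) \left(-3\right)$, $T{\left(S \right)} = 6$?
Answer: $8736$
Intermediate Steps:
$G = \frac{3}{8}$ ($G = \frac{\left(2 - 3\right) \left(-3\right)}{8} = \frac{\left(-1\right) \left(-3\right)}{8} = \frac{1}{8} \cdot 3 = \frac{3}{8} \approx 0.375$)
$r{\left(X \right)} = \frac{3}{8}$
$g = -6$ ($g = \left(-4\right) 4 \cdot \frac{3}{8} = \left(-16\right) \frac{3}{8} = -6$)
$p = -1456$ ($p = \left(-21 + 5\right) 91 = \left(-16\right) 91 = -1456$)
$p g = \left(-1456\right) \left(-6\right) = 8736$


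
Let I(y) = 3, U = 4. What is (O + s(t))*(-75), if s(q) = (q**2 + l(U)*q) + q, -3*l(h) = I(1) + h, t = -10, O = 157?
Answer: -20275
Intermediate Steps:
l(h) = -1 - h/3 (l(h) = -(3 + h)/3 = -1 - h/3)
s(q) = q**2 - 4*q/3 (s(q) = (q**2 + (-1 - 1/3*4)*q) + q = (q**2 + (-1 - 4/3)*q) + q = (q**2 - 7*q/3) + q = q**2 - 4*q/3)
(O + s(t))*(-75) = (157 + (1/3)*(-10)*(-4 + 3*(-10)))*(-75) = (157 + (1/3)*(-10)*(-4 - 30))*(-75) = (157 + (1/3)*(-10)*(-34))*(-75) = (157 + 340/3)*(-75) = (811/3)*(-75) = -20275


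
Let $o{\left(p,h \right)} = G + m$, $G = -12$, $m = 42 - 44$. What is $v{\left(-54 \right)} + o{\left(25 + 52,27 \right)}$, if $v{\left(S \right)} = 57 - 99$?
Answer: $-56$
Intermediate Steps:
$m = -2$
$o{\left(p,h \right)} = -14$ ($o{\left(p,h \right)} = -12 - 2 = -14$)
$v{\left(S \right)} = -42$
$v{\left(-54 \right)} + o{\left(25 + 52,27 \right)} = -42 - 14 = -56$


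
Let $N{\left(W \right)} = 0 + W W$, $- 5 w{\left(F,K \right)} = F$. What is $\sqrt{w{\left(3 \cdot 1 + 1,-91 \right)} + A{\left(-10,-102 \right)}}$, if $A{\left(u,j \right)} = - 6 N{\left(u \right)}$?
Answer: $\frac{2 i \sqrt{3755}}{5} \approx 24.511 i$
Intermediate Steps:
$w{\left(F,K \right)} = - \frac{F}{5}$
$N{\left(W \right)} = W^{2}$ ($N{\left(W \right)} = 0 + W^{2} = W^{2}$)
$A{\left(u,j \right)} = - 6 u^{2}$
$\sqrt{w{\left(3 \cdot 1 + 1,-91 \right)} + A{\left(-10,-102 \right)}} = \sqrt{- \frac{3 \cdot 1 + 1}{5} - 6 \left(-10\right)^{2}} = \sqrt{- \frac{3 + 1}{5} - 600} = \sqrt{\left(- \frac{1}{5}\right) 4 - 600} = \sqrt{- \frac{4}{5} - 600} = \sqrt{- \frac{3004}{5}} = \frac{2 i \sqrt{3755}}{5}$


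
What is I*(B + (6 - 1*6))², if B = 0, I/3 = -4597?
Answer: 0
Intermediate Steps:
I = -13791 (I = 3*(-4597) = -13791)
I*(B + (6 - 1*6))² = -13791*(0 + (6 - 1*6))² = -13791*(0 + (6 - 6))² = -13791*(0 + 0)² = -13791*0² = -13791*0 = 0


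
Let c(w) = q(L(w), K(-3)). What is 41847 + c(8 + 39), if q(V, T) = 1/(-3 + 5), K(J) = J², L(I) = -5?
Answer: 83695/2 ≈ 41848.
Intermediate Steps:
q(V, T) = ½ (q(V, T) = 1/2 = ½)
c(w) = ½
41847 + c(8 + 39) = 41847 + ½ = 83695/2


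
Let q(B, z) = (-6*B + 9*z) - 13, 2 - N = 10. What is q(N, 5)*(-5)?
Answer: -400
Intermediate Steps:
N = -8 (N = 2 - 1*10 = 2 - 10 = -8)
q(B, z) = -13 - 6*B + 9*z
q(N, 5)*(-5) = (-13 - 6*(-8) + 9*5)*(-5) = (-13 + 48 + 45)*(-5) = 80*(-5) = -400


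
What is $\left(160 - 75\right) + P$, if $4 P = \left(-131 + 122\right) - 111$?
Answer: $55$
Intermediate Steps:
$P = -30$ ($P = \frac{\left(-131 + 122\right) - 111}{4} = \frac{-9 - 111}{4} = \frac{1}{4} \left(-120\right) = -30$)
$\left(160 - 75\right) + P = \left(160 - 75\right) - 30 = 85 - 30 = 55$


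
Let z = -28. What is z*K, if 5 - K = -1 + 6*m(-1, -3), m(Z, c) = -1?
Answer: -336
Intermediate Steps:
K = 12 (K = 5 - (-1 + 6*(-1)) = 5 - (-1 - 6) = 5 - 1*(-7) = 5 + 7 = 12)
z*K = -28*12 = -336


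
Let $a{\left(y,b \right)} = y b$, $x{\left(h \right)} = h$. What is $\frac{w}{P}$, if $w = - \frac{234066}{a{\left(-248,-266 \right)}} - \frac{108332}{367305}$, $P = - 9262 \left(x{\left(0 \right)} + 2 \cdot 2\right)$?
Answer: $\frac{6651432679}{64120498495680} \approx 0.00010373$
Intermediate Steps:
$a{\left(y,b \right)} = b y$
$P = -37048$ ($P = - 9262 \left(0 + 2 \cdot 2\right) = - 9262 \left(0 + 4\right) = \left(-9262\right) 4 = -37048$)
$w = - \frac{6651432679}{1730741160}$ ($w = - \frac{234066}{\left(-266\right) \left(-248\right)} - \frac{108332}{367305} = - \frac{234066}{65968} - \frac{108332}{367305} = \left(-234066\right) \frac{1}{65968} - \frac{108332}{367305} = - \frac{16719}{4712} - \frac{108332}{367305} = - \frac{6651432679}{1730741160} \approx -3.8431$)
$\frac{w}{P} = - \frac{6651432679}{1730741160 \left(-37048\right)} = \left(- \frac{6651432679}{1730741160}\right) \left(- \frac{1}{37048}\right) = \frac{6651432679}{64120498495680}$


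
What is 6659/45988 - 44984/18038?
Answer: -974304575/414765772 ≈ -2.3490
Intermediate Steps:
6659/45988 - 44984/18038 = 6659*(1/45988) - 44984*1/18038 = 6659/45988 - 22492/9019 = -974304575/414765772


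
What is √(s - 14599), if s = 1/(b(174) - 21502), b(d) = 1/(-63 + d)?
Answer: I*√83162285952672790/2386721 ≈ 120.83*I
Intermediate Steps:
s = -111/2386721 (s = 1/(1/(-63 + 174) - 21502) = 1/(1/111 - 21502) = 1/(-2386721/111) = -111/2386721 ≈ -4.6507e-5)
√(s - 14599) = √(-111/2386721 - 14599) = √(-34843739990/2386721) = I*√83162285952672790/2386721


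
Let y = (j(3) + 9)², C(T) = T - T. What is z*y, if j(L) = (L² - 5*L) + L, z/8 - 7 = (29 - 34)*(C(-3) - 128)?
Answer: 186336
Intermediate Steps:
C(T) = 0
z = 5176 (z = 56 + 8*((29 - 34)*(0 - 128)) = 56 + 8*(-5*(-128)) = 56 + 8*640 = 56 + 5120 = 5176)
j(L) = L² - 4*L
y = 36 (y = (3*(-4 + 3) + 9)² = (3*(-1) + 9)² = (-3 + 9)² = 6² = 36)
z*y = 5176*36 = 186336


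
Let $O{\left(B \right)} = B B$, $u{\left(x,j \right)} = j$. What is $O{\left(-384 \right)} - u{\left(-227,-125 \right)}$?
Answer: $147581$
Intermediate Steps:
$O{\left(B \right)} = B^{2}$
$O{\left(-384 \right)} - u{\left(-227,-125 \right)} = \left(-384\right)^{2} - -125 = 147456 + 125 = 147581$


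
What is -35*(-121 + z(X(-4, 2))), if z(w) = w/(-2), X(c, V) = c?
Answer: 4165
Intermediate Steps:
z(w) = -w/2 (z(w) = w*(-½) = -w/2)
-35*(-121 + z(X(-4, 2))) = -35*(-121 - ½*(-4)) = -35*(-121 + 2) = -35*(-119) = 4165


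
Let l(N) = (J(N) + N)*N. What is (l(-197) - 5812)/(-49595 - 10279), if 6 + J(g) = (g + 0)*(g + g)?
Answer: 15256567/59874 ≈ 254.81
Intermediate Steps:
J(g) = -6 + 2*g² (J(g) = -6 + (g + 0)*(g + g) = -6 + g*(2*g) = -6 + 2*g²)
l(N) = N*(-6 + N + 2*N²) (l(N) = ((-6 + 2*N²) + N)*N = (-6 + N + 2*N²)*N = N*(-6 + N + 2*N²))
(l(-197) - 5812)/(-49595 - 10279) = (-197*(-6 - 197 + 2*(-197)²) - 5812)/(-49595 - 10279) = (-197*(-6 - 197 + 2*38809) - 5812)/(-59874) = (-197*(-6 - 197 + 77618) - 5812)*(-1/59874) = (-197*77415 - 5812)*(-1/59874) = (-15250755 - 5812)*(-1/59874) = -15256567*(-1/59874) = 15256567/59874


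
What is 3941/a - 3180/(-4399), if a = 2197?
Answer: 458923/182351 ≈ 2.5167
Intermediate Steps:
3941/a - 3180/(-4399) = 3941/2197 - 3180/(-4399) = 3941*(1/2197) - 3180*(-1/4399) = 3941/2197 + 60/83 = 458923/182351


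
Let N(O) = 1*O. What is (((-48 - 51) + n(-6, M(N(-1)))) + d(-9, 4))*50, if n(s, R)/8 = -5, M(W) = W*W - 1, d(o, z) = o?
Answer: -7400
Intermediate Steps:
N(O) = O
M(W) = -1 + W**2 (M(W) = W**2 - 1 = -1 + W**2)
n(s, R) = -40 (n(s, R) = 8*(-5) = -40)
(((-48 - 51) + n(-6, M(N(-1)))) + d(-9, 4))*50 = (((-48 - 51) - 40) - 9)*50 = ((-99 - 40) - 9)*50 = (-139 - 9)*50 = -148*50 = -7400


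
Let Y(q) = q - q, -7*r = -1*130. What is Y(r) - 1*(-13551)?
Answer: 13551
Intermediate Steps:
r = 130/7 (r = -(-1)*130/7 = -1/7*(-130) = 130/7 ≈ 18.571)
Y(q) = 0
Y(r) - 1*(-13551) = 0 - 1*(-13551) = 0 + 13551 = 13551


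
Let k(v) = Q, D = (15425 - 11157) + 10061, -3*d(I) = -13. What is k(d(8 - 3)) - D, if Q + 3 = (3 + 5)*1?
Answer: -14324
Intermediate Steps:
d(I) = 13/3 (d(I) = -⅓*(-13) = 13/3)
D = 14329 (D = 4268 + 10061 = 14329)
Q = 5 (Q = -3 + (3 + 5)*1 = -3 + 8*1 = -3 + 8 = 5)
k(v) = 5
k(d(8 - 3)) - D = 5 - 1*14329 = 5 - 14329 = -14324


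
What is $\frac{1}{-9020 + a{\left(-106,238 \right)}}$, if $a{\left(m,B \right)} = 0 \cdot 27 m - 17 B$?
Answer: $- \frac{1}{13066} \approx -7.6534 \cdot 10^{-5}$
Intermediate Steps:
$a{\left(m,B \right)} = - 17 B$ ($a{\left(m,B \right)} = 0 m - 17 B = 0 - 17 B = - 17 B$)
$\frac{1}{-9020 + a{\left(-106,238 \right)}} = \frac{1}{-9020 - 4046} = \frac{1}{-13066} = - \frac{1}{13066}$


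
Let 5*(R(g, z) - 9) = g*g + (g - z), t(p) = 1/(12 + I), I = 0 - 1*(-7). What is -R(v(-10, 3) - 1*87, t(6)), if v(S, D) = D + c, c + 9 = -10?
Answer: -200468/95 ≈ -2110.2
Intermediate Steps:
c = -19 (c = -9 - 10 = -19)
I = 7 (I = 0 + 7 = 7)
v(S, D) = -19 + D (v(S, D) = D - 19 = -19 + D)
t(p) = 1/19 (t(p) = 1/(12 + 7) = 1/19)
R(g, z) = 9 - z/5 + g/5 + g²/5 (R(g, z) = 9 + (g*g + (g - z))/5 = 9 + (g² + (g - z))/5 = 9 + (g + g² - z)/5 = 9 + (-z/5 + g/5 + g²/5) = 9 - z/5 + g/5 + g²/5)
-R(v(-10, 3) - 1*87, t(6)) = -(9 - ⅕*1/19 + ((-19 + 3) - 1*87)/5 + ((-19 + 3) - 1*87)²/5) = -(9 - 1/95 + (-16 - 87)/5 + (-16 - 87)²/5) = -(9 - 1/95 + (⅕)*(-103) + (⅕)*(-103)²) = -(9 - 1/95 - 103/5 + (⅕)*10609) = -(9 - 1/95 - 103/5 + 10609/5) = -1*200468/95 = -200468/95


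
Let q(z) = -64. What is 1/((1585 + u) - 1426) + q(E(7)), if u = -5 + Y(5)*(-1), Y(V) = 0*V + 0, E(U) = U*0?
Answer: -9855/154 ≈ -63.994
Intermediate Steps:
E(U) = 0
Y(V) = 0 (Y(V) = 0 + 0 = 0)
u = -5 (u = -5 + 0*(-1) = -5 + 0 = -5)
1/((1585 + u) - 1426) + q(E(7)) = 1/((1585 - 5) - 1426) - 64 = 1/(1580 - 1426) - 64 = 1/154 - 64 = -9855/154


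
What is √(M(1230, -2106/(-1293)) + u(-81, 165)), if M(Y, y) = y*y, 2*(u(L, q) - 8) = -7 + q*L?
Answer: 3*I*√137779906/431 ≈ 81.703*I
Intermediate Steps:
u(L, q) = 9/2 + L*q/2 (u(L, q) = 8 + (-7 + q*L)/2 = 8 + (-7 + L*q)/2 = 8 + (-7/2 + L*q/2) = 9/2 + L*q/2)
M(Y, y) = y²
√(M(1230, -2106/(-1293)) + u(-81, 165)) = √((-2106/(-1293))² + (9/2 + (½)*(-81)*165)) = √((-2106*(-1/1293))² + (9/2 - 13365/2)) = √((702/431)² - 6678) = √(492804/185761 - 6678) = √(-1240019154/185761) = 3*I*√137779906/431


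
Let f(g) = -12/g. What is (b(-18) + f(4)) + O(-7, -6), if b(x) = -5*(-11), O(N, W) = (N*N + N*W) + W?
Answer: 137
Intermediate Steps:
O(N, W) = W + N² + N*W (O(N, W) = (N² + N*W) + W = W + N² + N*W)
b(x) = 55
(b(-18) + f(4)) + O(-7, -6) = (55 - 12/4) + (-6 + (-7)² - 7*(-6)) = (55 - 12*¼) + (-6 + 49 + 42) = (55 - 3) + 85 = 52 + 85 = 137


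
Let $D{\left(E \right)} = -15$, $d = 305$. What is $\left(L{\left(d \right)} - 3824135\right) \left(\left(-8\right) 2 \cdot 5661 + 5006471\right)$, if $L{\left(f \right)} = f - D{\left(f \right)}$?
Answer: $-18797473039425$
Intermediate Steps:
$L{\left(f \right)} = 15 + f$ ($L{\left(f \right)} = f - -15 = f + 15 = 15 + f$)
$\left(L{\left(d \right)} - 3824135\right) \left(\left(-8\right) 2 \cdot 5661 + 5006471\right) = \left(\left(15 + 305\right) - 3824135\right) \left(\left(-8\right) 2 \cdot 5661 + 5006471\right) = \left(320 - 3824135\right) \left(\left(-16\right) 5661 + 5006471\right) = - 3823815 \left(-90576 + 5006471\right) = \left(-3823815\right) 4915895 = -18797473039425$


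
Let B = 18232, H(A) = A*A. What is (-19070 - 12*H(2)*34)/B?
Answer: -10351/9116 ≈ -1.1355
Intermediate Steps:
H(A) = A**2
(-19070 - 12*H(2)*34)/B = (-19070 - 12*2**2*34)/18232 = (-19070 - 12*4*34)*(1/18232) = (-19070 - 48*34)*(1/18232) = (-19070 - 1632)*(1/18232) = -20702*1/18232 = -10351/9116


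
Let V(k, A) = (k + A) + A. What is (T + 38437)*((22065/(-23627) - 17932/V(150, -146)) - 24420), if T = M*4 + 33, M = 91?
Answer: -1582667711962882/1677517 ≈ -9.4346e+8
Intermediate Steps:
T = 397 (T = 91*4 + 33 = 364 + 33 = 397)
V(k, A) = k + 2*A (V(k, A) = (A + k) + A = k + 2*A)
(T + 38437)*((22065/(-23627) - 17932/V(150, -146)) - 24420) = (397 + 38437)*((22065/(-23627) - 17932/(150 + 2*(-146))) - 24420) = 38834*((22065*(-1/23627) - 17932/(150 - 292)) - 24420) = 38834*((-22065/23627 - 17932/(-142)) - 24420) = 38834*((-22065/23627 - 17932*(-1/142)) - 24420) = 38834*((-22065/23627 + 8966/71) - 24420) = 38834*(210273067/1677517 - 24420) = 38834*(-40754692073/1677517) = -1582667711962882/1677517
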